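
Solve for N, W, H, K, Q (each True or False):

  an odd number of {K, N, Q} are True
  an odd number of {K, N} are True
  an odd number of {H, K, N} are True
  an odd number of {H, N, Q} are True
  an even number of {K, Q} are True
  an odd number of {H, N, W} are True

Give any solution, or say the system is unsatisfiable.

N = True; W = False; H = False; K = False; Q = False

{K, N, Q}: 1 true → odd ✓
{K, N}: 1 true → odd ✓
{H, K, N}: 1 true → odd ✓
{H, N, Q}: 1 true → odd ✓
{K, Q}: 0 true → even ✓
{H, N, W}: 1 true → odd ✓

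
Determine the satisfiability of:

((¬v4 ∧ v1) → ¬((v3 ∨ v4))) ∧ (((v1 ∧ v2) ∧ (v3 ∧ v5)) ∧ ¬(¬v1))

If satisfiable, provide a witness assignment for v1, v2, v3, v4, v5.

v1: True; v2: True; v3: True; v4: True; v5: True

  (¬v4 ∧ v1) → ¬((v3 ∨ v4)) = True
    ¬v4 ∧ v1 = False
      ¬v4 = False
    ¬((v3 ∨ v4)) = False
      v3 ∨ v4 = True
  ((v1 ∧ v2) ∧ (v3 ∧ v5)) ∧ ¬(¬v1) = True
    (v1 ∧ v2) ∧ (v3 ∧ v5) = True
      v1 ∧ v2 = True
      v3 ∧ v5 = True
    ¬(¬v1) = True
      ¬v1 = False
Both conjuncts True, so the formula holds.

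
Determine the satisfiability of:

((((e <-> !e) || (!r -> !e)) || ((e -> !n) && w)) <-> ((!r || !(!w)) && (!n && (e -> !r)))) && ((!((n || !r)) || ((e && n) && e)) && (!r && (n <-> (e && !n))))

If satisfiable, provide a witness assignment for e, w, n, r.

UNSATISFIABLE

Case r = True: the conjunct !r is False.
Case r = False: the formula simplifies to ((((e <-> !e) || !e) || ((e -> !n) && w)) <-> !n) && (((e && n) && e) && (n <-> (e && !n))).
  n = True: the conjunct n <-> (e && !n) becomes True <-> (e && False) = False.
  n = False: the conjunct n is False.
Both cases fail — unsatisfiable.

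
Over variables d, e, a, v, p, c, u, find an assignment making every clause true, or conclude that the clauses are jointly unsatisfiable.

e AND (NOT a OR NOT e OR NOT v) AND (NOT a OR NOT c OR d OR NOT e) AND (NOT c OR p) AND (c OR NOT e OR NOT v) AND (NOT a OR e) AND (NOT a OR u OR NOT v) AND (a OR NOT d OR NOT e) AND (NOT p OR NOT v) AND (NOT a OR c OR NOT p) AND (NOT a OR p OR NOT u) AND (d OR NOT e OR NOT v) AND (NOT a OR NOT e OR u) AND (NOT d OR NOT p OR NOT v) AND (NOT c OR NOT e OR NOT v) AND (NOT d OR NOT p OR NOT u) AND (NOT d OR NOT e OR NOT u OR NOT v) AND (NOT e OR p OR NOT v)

Unit clause (e) forces e = True.
Try d = True:
  (a OR NOT d OR NOT e) forces a = True.
  (NOT a OR NOT e OR NOT v) forces v = False.
  (NOT a OR NOT e OR u) forces u = True.
  (NOT a OR p OR NOT u) forces p = True.
  clause (NOT d OR NOT p OR NOT u) is falsified — backtrack.
So d = False.
  then (d OR NOT e OR NOT v) forces v = False.
Set a = False.
Set p = True.
Set c = True.
Set u = False.
All clauses satisfied.

d: False, e: True, a: False, v: False, p: True, c: True, u: False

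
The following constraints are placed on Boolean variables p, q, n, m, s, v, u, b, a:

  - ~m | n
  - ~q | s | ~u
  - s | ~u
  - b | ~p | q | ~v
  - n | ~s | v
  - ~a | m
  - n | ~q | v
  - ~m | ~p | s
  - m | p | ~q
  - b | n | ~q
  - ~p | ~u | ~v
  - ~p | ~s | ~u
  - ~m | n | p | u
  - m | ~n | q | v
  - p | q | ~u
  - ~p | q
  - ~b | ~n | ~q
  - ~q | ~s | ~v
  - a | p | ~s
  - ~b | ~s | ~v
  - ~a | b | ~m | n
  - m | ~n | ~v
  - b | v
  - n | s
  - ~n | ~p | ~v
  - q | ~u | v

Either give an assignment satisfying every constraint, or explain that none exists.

Set p = False.
Set q = False.
  then (p | q | ~u) forces u = False.
Try n = False:
  (~m | n) forces m = False.
  (~a | m) forces a = False.
  (a | p | ~s) forces s = False.
  clause (n | s) is falsified — backtrack.
So n = True.
Set m = True.
Set s = False.
Set v = True.
Set b = False.
Set a = True.
All clauses satisfied.

p = False, q = False, n = True, m = True, s = False, v = True, u = False, b = False, a = True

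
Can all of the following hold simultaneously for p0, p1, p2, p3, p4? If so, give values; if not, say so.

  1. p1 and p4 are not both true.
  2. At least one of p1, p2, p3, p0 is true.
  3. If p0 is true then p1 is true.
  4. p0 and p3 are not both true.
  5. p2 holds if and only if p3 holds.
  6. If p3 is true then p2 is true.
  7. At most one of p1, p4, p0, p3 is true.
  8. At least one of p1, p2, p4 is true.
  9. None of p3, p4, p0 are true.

p0=F, p1=T, p2=F, p3=F, p4=F

  (1) p1=T, p4=F — not both ✓
  (2) {p1, p2, p3, p0}: 1 true — at least one ✓
  (3) p0=F ⇒ p1: vacuous ✓
  (4) p0=F, p3=F — not both ✓
  (5) p2=F, p3=F — same ✓
  (6) p3=F ⇒ p2: vacuous ✓
  (7) {p1, p4, p0, p3}: 1 true — at most one ✓
  (8) {p1, p2, p4}: 1 true — at least one ✓
  (9) {p3, p4, p0}: 0 true — none ✓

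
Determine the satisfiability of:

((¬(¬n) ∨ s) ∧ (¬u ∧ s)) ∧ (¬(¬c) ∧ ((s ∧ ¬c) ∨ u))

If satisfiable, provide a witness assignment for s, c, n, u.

The formula is unsatisfiable.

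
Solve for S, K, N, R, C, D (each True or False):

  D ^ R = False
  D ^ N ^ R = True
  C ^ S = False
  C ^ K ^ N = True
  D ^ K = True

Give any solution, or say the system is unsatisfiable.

S = False, K = False, N = True, R = True, C = False, D = True

D ^ R = T ^ T = False ✓
D ^ N ^ R = T ^ T ^ T = True ✓
C ^ S = F ^ F = False ✓
C ^ K ^ N = F ^ F ^ T = True ✓
D ^ K = T ^ F = True ✓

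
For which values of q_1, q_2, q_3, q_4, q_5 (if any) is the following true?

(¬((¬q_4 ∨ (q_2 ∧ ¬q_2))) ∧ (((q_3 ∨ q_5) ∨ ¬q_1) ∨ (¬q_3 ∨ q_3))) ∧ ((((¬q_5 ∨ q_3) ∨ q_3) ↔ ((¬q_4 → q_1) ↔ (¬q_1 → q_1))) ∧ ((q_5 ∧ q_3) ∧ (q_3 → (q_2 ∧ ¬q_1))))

The formula is unsatisfiable.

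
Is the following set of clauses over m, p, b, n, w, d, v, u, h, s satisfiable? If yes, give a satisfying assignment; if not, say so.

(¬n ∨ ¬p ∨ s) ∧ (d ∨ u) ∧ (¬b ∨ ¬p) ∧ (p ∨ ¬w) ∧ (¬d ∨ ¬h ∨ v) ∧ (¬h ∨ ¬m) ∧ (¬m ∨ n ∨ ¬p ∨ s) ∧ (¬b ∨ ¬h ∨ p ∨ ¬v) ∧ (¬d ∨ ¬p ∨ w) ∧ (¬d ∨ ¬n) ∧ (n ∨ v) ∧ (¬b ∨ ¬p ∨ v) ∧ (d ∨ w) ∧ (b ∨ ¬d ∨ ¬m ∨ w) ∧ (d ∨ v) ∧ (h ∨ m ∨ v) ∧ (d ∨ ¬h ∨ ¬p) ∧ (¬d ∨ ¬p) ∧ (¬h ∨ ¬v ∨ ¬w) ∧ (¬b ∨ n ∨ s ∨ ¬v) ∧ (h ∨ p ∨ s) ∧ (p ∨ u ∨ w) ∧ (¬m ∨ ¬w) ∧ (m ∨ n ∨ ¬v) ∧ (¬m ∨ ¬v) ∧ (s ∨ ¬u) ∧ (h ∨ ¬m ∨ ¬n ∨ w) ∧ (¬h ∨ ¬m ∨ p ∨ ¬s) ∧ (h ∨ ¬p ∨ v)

Set m = False.
Try p = False:
  (p ∨ ¬w) forces w = False.
  (d ∨ w) forces d = True.
  (¬d ∨ ¬n) forces n = False.
  (n ∨ v) forces v = True.
  clause (m ∨ n ∨ ¬v) is falsified — backtrack.
So p = True.
  then (¬b ∨ ¬p) forces b = False.
  then (¬d ∨ ¬p) forces d = False.
  then (d ∨ u) forces u = True.
  then (d ∨ w) forces w = True.
  then (d ∨ v) forces v = True.
  then (d ∨ ¬h ∨ ¬p) forces h = False.
  then (m ∨ n ∨ ¬v) forces n = True.
  then (s ∨ ¬u) forces s = True.
All clauses satisfied.

m = False, p = True, b = False, n = True, w = True, d = False, v = True, u = True, h = False, s = True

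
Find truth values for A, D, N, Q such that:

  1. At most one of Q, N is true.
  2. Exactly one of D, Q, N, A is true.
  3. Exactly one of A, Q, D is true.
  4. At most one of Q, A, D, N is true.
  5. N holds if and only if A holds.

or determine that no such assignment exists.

A = False, D = False, N = False, Q = True

  (1) {Q, N}: 1 true — at most one ✓
  (2) {D, Q, N, A}: 1 true — exactly one ✓
  (3) {A, Q, D}: 1 true — exactly one ✓
  (4) {Q, A, D, N}: 1 true — at most one ✓
  (5) N=F, A=F — same ✓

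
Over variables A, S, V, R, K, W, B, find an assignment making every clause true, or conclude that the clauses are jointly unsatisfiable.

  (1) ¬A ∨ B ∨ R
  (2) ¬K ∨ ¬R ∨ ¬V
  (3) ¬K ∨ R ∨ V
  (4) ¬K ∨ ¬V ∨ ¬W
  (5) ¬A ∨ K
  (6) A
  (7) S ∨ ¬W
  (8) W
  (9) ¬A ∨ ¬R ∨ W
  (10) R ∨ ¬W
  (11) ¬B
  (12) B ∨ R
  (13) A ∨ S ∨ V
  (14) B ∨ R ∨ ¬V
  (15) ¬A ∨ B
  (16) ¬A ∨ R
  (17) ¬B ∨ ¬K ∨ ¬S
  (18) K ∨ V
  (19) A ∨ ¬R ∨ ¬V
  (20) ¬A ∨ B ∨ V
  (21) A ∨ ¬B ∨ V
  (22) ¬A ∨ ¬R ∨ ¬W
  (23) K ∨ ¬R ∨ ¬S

UNSATISFIABLE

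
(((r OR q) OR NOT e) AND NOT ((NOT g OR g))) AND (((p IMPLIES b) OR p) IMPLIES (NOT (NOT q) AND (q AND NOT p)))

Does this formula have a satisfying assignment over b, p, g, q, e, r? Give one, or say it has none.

UNSATISFIABLE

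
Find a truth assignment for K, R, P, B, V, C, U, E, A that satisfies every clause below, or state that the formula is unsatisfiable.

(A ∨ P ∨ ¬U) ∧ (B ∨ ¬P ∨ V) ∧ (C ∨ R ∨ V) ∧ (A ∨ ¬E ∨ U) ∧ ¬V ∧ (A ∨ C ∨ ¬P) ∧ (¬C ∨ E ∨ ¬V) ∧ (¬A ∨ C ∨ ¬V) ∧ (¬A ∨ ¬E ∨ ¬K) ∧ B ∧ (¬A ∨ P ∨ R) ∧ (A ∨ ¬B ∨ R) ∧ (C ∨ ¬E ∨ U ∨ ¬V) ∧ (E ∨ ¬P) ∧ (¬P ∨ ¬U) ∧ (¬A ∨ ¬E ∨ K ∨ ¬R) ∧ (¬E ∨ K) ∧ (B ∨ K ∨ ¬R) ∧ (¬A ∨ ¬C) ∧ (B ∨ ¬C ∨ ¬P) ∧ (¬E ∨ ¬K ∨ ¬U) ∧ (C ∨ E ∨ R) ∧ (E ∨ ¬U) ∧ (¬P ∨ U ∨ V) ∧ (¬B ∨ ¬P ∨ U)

K=F, R=T, P=F, B=T, V=F, C=T, U=F, E=F, A=F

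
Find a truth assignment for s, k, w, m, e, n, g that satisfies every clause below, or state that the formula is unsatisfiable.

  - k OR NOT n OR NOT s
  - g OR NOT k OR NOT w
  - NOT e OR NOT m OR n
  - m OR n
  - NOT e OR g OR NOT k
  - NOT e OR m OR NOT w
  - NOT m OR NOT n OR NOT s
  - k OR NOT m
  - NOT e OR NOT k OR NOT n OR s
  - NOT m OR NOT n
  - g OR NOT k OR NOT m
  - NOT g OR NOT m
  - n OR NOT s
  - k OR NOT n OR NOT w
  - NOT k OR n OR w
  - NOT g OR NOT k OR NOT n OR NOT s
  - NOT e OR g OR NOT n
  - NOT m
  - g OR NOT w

Unit clause (NOT m) forces m = False.
In (m OR n) only n is left, so n = True.
Set s = False.
Set k = False.
  then (k OR NOT n OR NOT w) forces w = False.
Set e = True.
  then (NOT e OR g OR NOT n) forces g = True.
All clauses satisfied.

s=F, k=F, w=F, m=F, e=T, n=T, g=T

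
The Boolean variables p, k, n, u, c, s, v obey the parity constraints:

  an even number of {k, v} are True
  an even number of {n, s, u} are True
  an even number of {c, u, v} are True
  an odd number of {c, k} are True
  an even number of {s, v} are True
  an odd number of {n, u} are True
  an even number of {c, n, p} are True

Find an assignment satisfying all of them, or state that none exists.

p: False, k: True, n: False, u: True, c: False, s: True, v: True

{k, v}: 2 true → even ✓
{n, s, u}: 2 true → even ✓
{c, u, v}: 2 true → even ✓
{c, k}: 1 true → odd ✓
{s, v}: 2 true → even ✓
{n, u}: 1 true → odd ✓
{c, n, p}: 0 true → even ✓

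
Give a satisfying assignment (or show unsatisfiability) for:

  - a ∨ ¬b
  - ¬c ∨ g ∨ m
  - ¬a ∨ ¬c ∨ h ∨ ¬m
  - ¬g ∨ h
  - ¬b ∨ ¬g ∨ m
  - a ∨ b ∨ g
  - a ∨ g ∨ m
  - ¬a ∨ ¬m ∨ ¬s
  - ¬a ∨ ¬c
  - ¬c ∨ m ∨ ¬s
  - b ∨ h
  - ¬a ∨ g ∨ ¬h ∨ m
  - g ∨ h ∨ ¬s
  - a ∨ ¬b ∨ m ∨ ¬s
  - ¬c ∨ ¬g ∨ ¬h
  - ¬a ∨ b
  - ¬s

h: True, b: False, c: False, s: False, a: False, g: True, m: True

Unit clause (¬s) forces s = False.
Set h = True.
Set b = False.
  then (¬a ∨ b) forces a = False.
  then (a ∨ b ∨ g) forces g = True.
  then (¬c ∨ ¬g ∨ ¬h) forces c = False.
Set m = True.
All clauses satisfied.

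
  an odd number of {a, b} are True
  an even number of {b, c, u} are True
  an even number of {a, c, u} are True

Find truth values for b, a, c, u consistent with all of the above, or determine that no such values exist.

Adding constraints 1, 2, 3 mod 2: every variable appears an even number of times on the left, so the left side is 0.
But the right sides sum to 1 (mod 2). 0 ≠ 1 — the system is inconsistent.

UNSATISFIABLE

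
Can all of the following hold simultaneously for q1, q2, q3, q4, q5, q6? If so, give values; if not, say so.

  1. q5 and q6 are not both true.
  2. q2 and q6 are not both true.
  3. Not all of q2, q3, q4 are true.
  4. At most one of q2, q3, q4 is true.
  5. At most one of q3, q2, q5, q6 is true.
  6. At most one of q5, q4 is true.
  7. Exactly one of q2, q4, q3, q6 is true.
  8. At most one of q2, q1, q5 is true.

q1 = True, q2 = False, q3 = True, q4 = False, q5 = False, q6 = False

  (1) q5=F, q6=F — not both ✓
  (2) q2=F, q6=F — not both ✓
  (3) {q2, q3, q4}: 1/3 true — not all ✓
  (4) {q2, q3, q4}: 1 true — at most one ✓
  (5) {q3, q2, q5, q6}: 1 true — at most one ✓
  (6) {q5, q4}: 0 true — at most one ✓
  (7) {q2, q4, q3, q6}: 1 true — exactly one ✓
  (8) {q2, q1, q5}: 1 true — at most one ✓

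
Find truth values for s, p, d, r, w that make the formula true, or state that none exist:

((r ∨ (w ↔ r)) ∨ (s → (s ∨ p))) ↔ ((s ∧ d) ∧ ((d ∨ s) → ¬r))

s = True; p = True; d = True; r = False; w = True

  ((r ∨ (w ↔ r)) ∨ (s → (s ∨ p))) ↔ ((s ∧ d) ∧ ((d ∨ s) → ¬r)) = True
    (r ∨ (w ↔ r)) ∨ (s → (s ∨ p)) = True
      r ∨ (w ↔ r) = False
        w ↔ r = False
      s → (s ∨ p) = True
        s ∨ p = True
    (s ∧ d) ∧ ((d ∨ s) → ¬r) = True
      s ∧ d = True
      (d ∨ s) → ¬r = True
        d ∨ s = True
        ¬r = True
The formula evaluates to True.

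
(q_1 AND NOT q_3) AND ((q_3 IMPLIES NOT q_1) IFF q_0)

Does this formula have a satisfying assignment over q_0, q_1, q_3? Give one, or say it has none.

q_0 = True, q_1 = True, q_3 = False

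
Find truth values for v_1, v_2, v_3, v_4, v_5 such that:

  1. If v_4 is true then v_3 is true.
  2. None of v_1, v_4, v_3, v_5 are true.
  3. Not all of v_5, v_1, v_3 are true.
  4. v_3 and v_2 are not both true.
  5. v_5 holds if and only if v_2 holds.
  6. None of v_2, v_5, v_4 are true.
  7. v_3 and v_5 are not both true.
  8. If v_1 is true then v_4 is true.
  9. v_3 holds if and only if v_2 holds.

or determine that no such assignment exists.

v_1: False, v_2: False, v_3: False, v_4: False, v_5: False

  (1) v_4=F ⇒ v_3: vacuous ✓
  (2) {v_1, v_4, v_3, v_5}: 0 true — none ✓
  (3) {v_5, v_1, v_3}: 0/3 true — not all ✓
  (4) v_3=F, v_2=F — not both ✓
  (5) v_5=F, v_2=F — same ✓
  (6) {v_2, v_5, v_4}: 0 true — none ✓
  (7) v_3=F, v_5=F — not both ✓
  (8) v_1=F ⇒ v_4: vacuous ✓
  (9) v_3=F, v_2=F — same ✓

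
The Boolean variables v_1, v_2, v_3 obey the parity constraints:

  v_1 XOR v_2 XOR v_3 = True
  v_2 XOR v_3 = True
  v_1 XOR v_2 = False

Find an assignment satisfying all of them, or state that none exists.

v_1=F; v_2=F; v_3=T

v_1 XOR v_2 XOR v_3 = F XOR F XOR T = True ✓
v_2 XOR v_3 = F XOR T = True ✓
v_1 XOR v_2 = F XOR F = False ✓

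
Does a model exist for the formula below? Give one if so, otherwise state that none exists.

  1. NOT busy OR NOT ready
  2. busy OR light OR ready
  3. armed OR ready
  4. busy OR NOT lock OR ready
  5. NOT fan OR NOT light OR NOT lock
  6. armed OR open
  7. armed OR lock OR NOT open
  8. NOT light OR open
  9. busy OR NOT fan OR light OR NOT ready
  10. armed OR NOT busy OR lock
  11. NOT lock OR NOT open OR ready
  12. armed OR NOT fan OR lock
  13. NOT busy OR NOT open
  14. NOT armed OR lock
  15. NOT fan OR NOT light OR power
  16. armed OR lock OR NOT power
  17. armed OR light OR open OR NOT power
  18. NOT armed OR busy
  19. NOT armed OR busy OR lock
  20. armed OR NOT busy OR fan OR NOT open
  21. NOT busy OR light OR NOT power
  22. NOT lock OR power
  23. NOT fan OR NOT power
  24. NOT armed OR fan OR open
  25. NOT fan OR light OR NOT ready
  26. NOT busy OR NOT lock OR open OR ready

light=T; open=T; armed=F; power=T; ready=T; lock=T; fan=F; busy=F

Set light = True.
  then (NOT light OR open) forces open = True.
  then (NOT busy OR NOT open) forces busy = False.
  then (NOT armed OR busy) forces armed = False.
  then (armed OR ready) forces ready = True.
  then (armed OR lock OR NOT open) forces lock = True.
  then (NOT lock OR power) forces power = True.
  then (NOT fan OR NOT power) forces fan = False.
All clauses satisfied.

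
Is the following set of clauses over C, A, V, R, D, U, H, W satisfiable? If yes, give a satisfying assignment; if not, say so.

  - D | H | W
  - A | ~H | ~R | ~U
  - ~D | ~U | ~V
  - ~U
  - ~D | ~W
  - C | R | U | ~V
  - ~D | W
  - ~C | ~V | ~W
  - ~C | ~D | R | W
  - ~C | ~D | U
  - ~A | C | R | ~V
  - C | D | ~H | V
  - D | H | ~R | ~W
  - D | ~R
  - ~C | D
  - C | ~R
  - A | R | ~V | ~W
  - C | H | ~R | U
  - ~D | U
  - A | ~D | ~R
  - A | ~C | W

Unit clause (~U) forces U = False.
In (~D | U) only ~D is left, so D = False.
In (D | ~R) only ~R is left, so R = False.
In (~C | D) only ~C is left, so C = False.
In (C | R | U | ~V) only ~V is left, so V = False.
In (C | D | ~H | V) only ~H is left, so H = False.
In (D | H | W) only W is left, so W = True.
Set A = False.
All clauses satisfied.

C=F, A=F, V=F, R=F, D=F, U=F, H=F, W=T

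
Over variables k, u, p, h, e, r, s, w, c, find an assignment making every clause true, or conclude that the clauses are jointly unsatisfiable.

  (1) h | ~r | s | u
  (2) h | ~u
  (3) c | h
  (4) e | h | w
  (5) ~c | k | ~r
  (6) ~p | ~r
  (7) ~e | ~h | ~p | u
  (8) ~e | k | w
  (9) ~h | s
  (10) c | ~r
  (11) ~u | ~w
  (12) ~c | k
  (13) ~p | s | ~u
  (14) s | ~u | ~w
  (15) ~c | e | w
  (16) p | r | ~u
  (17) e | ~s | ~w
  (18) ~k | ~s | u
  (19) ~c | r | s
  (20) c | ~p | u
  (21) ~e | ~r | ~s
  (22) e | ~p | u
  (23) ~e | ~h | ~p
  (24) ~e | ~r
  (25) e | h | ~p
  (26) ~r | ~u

k: False; u: True; p: True; h: True; e: False; r: False; s: True; w: False; c: False

Set k = False.
  then (~c | k) forces c = False.
  then (c | h) forces h = True.
  then (~h | s) forces s = True.
  then (c | ~r) forces r = False.
Set u = True.
  then (~u | ~w) forces w = False.
  then (p | r | ~u) forces p = True.
  then (~e | ~h | ~p) forces e = False.
All clauses satisfied.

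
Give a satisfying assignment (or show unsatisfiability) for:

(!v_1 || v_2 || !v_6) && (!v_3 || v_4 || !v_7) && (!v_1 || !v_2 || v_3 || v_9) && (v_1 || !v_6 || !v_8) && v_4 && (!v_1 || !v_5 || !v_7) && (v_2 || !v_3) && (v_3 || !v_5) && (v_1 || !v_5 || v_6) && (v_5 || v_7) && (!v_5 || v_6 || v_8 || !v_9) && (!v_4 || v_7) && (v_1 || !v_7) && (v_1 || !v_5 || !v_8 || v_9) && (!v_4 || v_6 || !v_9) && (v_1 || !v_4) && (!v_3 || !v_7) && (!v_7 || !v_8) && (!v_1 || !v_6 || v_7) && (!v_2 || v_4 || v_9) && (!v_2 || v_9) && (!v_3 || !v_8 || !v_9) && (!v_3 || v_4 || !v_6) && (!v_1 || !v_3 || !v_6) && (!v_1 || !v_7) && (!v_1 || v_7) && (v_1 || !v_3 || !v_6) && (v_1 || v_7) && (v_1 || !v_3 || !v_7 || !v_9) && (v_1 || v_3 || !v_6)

Unsatisfiable

Case v_4 = True:
  (!v_4 || v_7) forces v_7 = True.
  (v_1 || !v_7) forces v_1 = True.
  Clause (!v_1 || !v_7) is falsified — contradiction.
Case v_4 = False:
  Clause (v_4) is falsified — contradiction.
Both cases fail, so the formula is unsatisfiable.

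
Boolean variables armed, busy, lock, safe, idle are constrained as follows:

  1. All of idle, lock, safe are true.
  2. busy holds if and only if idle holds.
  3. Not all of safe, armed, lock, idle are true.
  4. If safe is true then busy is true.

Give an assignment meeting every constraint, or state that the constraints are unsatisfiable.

armed = False; busy = True; lock = True; safe = True; idle = True

  (1) {idle, lock, safe}: all 3 true ✓
  (2) busy=T, idle=T — same ✓
  (3) {safe, armed, lock, idle}: 3/4 true — not all ✓
  (4) safe=T ⇒ busy: T ✓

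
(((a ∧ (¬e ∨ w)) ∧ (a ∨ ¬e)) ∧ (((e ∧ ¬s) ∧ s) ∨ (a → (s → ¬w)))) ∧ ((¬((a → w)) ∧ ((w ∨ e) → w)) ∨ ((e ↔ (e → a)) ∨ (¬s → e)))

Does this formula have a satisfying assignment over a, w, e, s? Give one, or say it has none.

a = True; w = True; e = True; s = False

  ((a ∧ (¬e ∨ w)) ∧ (a ∨ ¬e)) ∧ (((e ∧ ¬s) ∧ s) ∨ (a → (s → ¬w))) = True
    (a ∧ (¬e ∨ w)) ∧ (a ∨ ¬e) = True
      a ∧ (¬e ∨ w) = True
        ¬e ∨ w = True
          ¬e = False
      a ∨ ¬e = True
        ¬e = False
    ((e ∧ ¬s) ∧ s) ∨ (a → (s → ¬w)) = True
      (e ∧ ¬s) ∧ s = False
        e ∧ ¬s = True
          ¬s = True
      a → (s → ¬w) = True
        s → ¬w = True
          ¬w = False
  (¬((a → w)) ∧ ((w ∨ e) → w)) ∨ ((e ↔ (e → a)) ∨ (¬s → e)) = True
    ¬((a → w)) ∧ ((w ∨ e) → w) = False
      ¬((a → w)) = False
        a → w = True
      (w ∨ e) → w = True
        w ∨ e = True
    (e ↔ (e → a)) ∨ (¬s → e) = True
      e ↔ (e → a) = True
        e → a = True
      ¬s → e = True
        ¬s = True
Both conjuncts True, so the formula holds.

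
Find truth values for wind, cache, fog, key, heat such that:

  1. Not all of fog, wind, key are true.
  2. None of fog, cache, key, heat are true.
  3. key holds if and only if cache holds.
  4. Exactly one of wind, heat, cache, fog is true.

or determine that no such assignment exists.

wind = True; cache = False; fog = False; key = False; heat = False

  (1) {fog, wind, key}: 1/3 true — not all ✓
  (2) {fog, cache, key, heat}: 0 true — none ✓
  (3) key=F, cache=F — same ✓
  (4) {wind, heat, cache, fog}: 1 true — exactly one ✓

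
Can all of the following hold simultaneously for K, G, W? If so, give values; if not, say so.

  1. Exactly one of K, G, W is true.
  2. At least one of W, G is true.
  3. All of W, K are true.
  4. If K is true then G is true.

Case K = True:
  (1) with K=T forces G = False.
  Constraint (4) is violated (K=T, G=F) — contradiction.
Case K = False:
  Constraint (3) is violated (K=F) — contradiction.
Both cases fail — unsatisfiable.

No satisfying assignment exists.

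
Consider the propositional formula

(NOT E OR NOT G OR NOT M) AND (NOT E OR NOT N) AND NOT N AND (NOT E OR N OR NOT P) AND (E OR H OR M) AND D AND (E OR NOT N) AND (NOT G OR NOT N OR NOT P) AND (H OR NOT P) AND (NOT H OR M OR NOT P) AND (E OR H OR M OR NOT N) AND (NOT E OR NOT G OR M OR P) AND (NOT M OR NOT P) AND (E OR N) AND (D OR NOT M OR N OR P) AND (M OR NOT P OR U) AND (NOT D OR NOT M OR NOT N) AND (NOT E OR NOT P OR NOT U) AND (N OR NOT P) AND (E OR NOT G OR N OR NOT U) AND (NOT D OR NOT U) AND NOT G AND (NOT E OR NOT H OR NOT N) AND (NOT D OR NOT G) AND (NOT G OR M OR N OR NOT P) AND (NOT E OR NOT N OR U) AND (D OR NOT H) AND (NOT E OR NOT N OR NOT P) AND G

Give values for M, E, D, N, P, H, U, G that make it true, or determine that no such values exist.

UNSATISFIABLE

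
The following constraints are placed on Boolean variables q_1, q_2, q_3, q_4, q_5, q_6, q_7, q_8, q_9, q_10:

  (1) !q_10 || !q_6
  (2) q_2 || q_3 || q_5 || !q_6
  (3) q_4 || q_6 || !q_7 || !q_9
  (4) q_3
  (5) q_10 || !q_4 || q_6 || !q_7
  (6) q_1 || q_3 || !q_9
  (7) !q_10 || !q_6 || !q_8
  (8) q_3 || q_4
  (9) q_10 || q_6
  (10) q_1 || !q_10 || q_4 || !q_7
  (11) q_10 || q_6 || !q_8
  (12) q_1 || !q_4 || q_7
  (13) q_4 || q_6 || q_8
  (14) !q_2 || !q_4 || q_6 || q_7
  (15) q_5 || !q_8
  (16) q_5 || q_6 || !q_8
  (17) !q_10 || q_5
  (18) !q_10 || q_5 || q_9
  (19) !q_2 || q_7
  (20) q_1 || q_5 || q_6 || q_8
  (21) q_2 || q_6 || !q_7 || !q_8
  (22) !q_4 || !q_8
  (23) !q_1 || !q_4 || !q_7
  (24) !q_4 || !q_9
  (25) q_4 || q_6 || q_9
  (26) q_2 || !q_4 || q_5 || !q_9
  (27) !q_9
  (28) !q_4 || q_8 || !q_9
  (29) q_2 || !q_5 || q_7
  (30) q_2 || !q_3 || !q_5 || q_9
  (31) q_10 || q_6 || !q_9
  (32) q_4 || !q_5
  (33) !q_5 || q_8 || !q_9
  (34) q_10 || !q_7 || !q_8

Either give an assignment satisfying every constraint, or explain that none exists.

Unit clause (q_3) forces q_3 = True.
Unit clause (!q_9) forces q_9 = False.
Set q_1 = False.
Set q_2 = True.
  then (!q_2 || q_7) forces q_7 = True.
Set q_4 = True.
  then (!q_4 || !q_8) forces q_8 = False.
Set q_5 = True.
Set q_6 = True.
  then (!q_10 || !q_6) forces q_10 = False.
All clauses satisfied.

q_1 = False, q_2 = True, q_3 = True, q_4 = True, q_5 = True, q_6 = True, q_7 = True, q_8 = False, q_9 = False, q_10 = False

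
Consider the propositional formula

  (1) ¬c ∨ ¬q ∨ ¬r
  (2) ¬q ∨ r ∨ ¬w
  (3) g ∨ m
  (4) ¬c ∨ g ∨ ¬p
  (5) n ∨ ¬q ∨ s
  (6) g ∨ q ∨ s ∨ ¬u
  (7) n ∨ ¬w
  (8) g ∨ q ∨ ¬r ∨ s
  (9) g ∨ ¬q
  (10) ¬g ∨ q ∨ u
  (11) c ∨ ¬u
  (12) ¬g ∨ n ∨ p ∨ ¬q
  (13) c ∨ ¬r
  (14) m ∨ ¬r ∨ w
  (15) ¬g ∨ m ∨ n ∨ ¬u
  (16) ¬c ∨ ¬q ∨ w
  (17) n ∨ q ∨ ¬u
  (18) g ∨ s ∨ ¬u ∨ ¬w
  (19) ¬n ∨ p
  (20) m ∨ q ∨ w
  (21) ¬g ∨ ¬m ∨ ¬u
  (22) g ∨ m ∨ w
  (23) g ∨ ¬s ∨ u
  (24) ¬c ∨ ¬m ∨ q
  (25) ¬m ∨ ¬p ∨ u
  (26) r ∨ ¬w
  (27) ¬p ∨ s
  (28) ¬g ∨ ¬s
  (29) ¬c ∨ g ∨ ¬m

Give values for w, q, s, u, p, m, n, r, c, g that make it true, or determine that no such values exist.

w: False, q: False, s: False, u: False, p: False, m: True, n: False, r: False, c: False, g: False

Set w = False.
Set q = False.
  then (m ∨ q ∨ w) forces m = True.
  then (¬c ∨ ¬m ∨ q) forces c = False.
  then (c ∨ ¬u) forces u = False.
  then (c ∨ ¬r) forces r = False.
  then (¬m ∨ ¬p ∨ u) forces p = False.
  then (¬g ∨ q ∨ u) forces g = False.
  then (¬n ∨ p) forces n = False.
  then (g ∨ ¬s ∨ u) forces s = False.
All clauses satisfied.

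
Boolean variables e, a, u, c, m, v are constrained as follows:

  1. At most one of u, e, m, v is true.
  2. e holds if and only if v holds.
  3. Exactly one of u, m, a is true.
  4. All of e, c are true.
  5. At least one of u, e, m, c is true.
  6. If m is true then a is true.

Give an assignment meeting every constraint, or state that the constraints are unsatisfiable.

Case e = True:
  (1) with e=T forces u = False.
  (1) with e=T forces m = False.
  (1) with e=T forces v = False.
  Constraint (2) is violated (e=T, v=F) — contradiction.
Case e = False:
  Constraint (4) is violated (e=F) — contradiction.
Both cases fail — unsatisfiable.

The formula is unsatisfiable.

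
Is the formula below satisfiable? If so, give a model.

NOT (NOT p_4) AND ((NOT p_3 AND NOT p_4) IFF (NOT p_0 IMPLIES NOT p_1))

p_0: False; p_1: True; p_3: False; p_4: True

  NOT (NOT p_4) = True
    NOT p_4 = False
  (NOT p_3 AND NOT p_4) IFF (NOT p_0 IMPLIES NOT p_1) = True
    NOT p_3 AND NOT p_4 = False
      NOT p_3 = True
      NOT p_4 = False
    NOT p_0 IMPLIES NOT p_1 = False
      NOT p_0 = True
      NOT p_1 = False
Both conjuncts True, so the formula holds.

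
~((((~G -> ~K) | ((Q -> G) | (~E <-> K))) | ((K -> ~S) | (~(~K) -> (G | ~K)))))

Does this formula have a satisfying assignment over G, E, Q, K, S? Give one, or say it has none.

G = False; E = True; Q = True; K = True; S = True

  ~((((~G -> ~K) | ((Q -> G) | (~E <-> K))) | ((K -> ~S) | (~(~K) -> (G | ~K))))) = True
    ((~G -> ~K) | ((Q -> G) | (~E <-> K))) | ((K -> ~S) | (~(~K) -> (G | ~K))) = False
      (~G -> ~K) | ((Q -> G) | (~E <-> K)) = False
        ~G -> ~K = False
          ~G = True
          ~K = False
        (Q -> G) | (~E <-> K) = False
          Q -> G = False
          ~E <-> K = False
            ~E = False
      (K -> ~S) | (~(~K) -> (G | ~K)) = False
        K -> ~S = False
          ~S = False
        ~(~K) -> (G | ~K) = False
          ~(~K) = True
            ~K = False
          G | ~K = False
            ~K = False
The formula evaluates to True.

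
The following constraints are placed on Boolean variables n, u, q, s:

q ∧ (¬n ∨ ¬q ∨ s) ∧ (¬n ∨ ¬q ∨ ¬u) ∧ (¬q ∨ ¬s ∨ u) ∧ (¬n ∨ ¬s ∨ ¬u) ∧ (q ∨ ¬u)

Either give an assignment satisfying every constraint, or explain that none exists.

Unit clause (q) forces q = True.
Try n = True:
  (¬n ∨ ¬q ∨ s) forces s = True.
  (¬n ∨ ¬q ∨ ¬u) forces u = False.
  clause (¬q ∨ ¬s ∨ u) is falsified — backtrack.
So n = False.
Set u = True.
Set s = True.
All clauses satisfied.

n = False; u = True; q = True; s = True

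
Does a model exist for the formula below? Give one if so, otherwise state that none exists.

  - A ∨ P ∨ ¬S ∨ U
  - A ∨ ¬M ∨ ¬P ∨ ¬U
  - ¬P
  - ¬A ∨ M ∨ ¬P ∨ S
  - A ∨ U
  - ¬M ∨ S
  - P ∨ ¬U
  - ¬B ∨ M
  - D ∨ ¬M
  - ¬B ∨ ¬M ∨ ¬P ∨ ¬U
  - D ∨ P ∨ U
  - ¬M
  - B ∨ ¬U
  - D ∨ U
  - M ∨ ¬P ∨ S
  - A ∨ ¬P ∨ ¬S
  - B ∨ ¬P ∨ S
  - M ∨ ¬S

A = True, M = False, B = False, P = False, U = False, D = True, S = False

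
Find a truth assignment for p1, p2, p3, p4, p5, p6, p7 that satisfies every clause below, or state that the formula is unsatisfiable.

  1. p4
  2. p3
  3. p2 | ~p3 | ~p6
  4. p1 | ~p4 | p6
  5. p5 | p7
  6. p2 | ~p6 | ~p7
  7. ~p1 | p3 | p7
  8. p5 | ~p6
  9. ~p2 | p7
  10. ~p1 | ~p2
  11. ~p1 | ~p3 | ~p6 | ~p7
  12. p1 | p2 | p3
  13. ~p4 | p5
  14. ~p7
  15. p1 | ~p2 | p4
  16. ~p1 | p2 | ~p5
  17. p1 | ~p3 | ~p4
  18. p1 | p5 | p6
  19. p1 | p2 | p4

Case p3 = True:
  (p4) forces p4 = True.
  (~p4 | p5) forces p5 = True.
  (~p7) forces p7 = False.
  (~p2 | p7) forces p2 = False.
  (p2 | ~p3 | ~p6) forces p6 = False.
  (p1 | ~p4 | p6) forces p1 = True.
  Clause (~p1 | p2 | ~p5) is falsified — contradiction.
Case p3 = False:
  Clause (p3) is falsified — contradiction.
Both cases fail, so the formula is unsatisfiable.

The formula is unsatisfiable.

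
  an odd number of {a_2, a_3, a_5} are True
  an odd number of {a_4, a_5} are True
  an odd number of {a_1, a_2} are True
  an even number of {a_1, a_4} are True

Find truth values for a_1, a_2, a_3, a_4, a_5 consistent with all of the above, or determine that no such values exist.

a_1: False, a_2: True, a_3: True, a_4: False, a_5: True

{a_2, a_3, a_5}: 3 true → odd ✓
{a_4, a_5}: 1 true → odd ✓
{a_1, a_2}: 1 true → odd ✓
{a_1, a_4}: 0 true → even ✓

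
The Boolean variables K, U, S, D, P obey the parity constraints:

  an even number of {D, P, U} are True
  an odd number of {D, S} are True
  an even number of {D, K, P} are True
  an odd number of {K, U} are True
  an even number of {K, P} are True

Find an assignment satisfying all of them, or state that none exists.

No satisfying assignment exists.

Adding constraints 1, 3, 4 mod 2: every variable appears an even number of times on the left, so the left side is 0.
But the right sides sum to 1 (mod 2). 0 ≠ 1 — the system is inconsistent.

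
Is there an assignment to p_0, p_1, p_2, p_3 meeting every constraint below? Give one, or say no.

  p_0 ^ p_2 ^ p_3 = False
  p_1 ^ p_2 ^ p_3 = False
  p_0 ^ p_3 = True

p_0 = False, p_1 = False, p_2 = True, p_3 = True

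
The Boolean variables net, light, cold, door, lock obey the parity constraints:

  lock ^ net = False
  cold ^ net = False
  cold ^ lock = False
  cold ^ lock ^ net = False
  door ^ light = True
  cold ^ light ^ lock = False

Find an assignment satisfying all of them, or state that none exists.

net: False, light: False, cold: False, door: True, lock: False

lock ^ net = F ^ F = False ✓
cold ^ net = F ^ F = False ✓
cold ^ lock = F ^ F = False ✓
cold ^ lock ^ net = F ^ F ^ F = False ✓
door ^ light = T ^ F = True ✓
cold ^ light ^ lock = F ^ F ^ F = False ✓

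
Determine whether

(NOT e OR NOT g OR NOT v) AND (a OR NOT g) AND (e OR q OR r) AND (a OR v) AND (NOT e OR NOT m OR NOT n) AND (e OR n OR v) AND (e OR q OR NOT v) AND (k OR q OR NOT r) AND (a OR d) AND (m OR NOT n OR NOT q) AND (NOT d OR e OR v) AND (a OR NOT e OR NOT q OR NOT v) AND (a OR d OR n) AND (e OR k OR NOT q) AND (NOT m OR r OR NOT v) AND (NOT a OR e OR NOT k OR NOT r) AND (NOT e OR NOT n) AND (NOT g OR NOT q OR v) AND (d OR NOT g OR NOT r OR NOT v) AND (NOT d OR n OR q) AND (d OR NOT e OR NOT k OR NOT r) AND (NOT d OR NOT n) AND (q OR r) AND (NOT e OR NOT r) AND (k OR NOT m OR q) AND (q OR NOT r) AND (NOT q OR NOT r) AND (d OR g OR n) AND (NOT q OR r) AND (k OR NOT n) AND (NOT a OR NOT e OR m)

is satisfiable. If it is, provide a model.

UNSATISFIABLE

Case q = True:
  (NOT q OR NOT r) forces r = False.
  Clause (NOT q OR r) is falsified — contradiction.
Case q = False:
  (q OR r) forces r = True.
  Clause (q OR NOT r) is falsified — contradiction.
Both cases fail, so the formula is unsatisfiable.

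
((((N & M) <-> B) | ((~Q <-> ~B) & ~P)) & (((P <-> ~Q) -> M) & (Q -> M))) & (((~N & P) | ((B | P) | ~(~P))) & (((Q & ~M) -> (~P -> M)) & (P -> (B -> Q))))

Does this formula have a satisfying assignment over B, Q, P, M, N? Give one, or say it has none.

B=F, Q=T, P=T, M=T, N=F

  (((N & M) <-> B) | ((~Q <-> ~B) & ~P)) & (((P <-> ~Q) -> M) & (Q -> M)) = True
    ((N & M) <-> B) | ((~Q <-> ~B) & ~P) = True
      (N & M) <-> B = True
        N & M = False
      (~Q <-> ~B) & ~P = False
        ~Q <-> ~B = False
          ~Q = False
          ~B = True
        ~P = False
    ((P <-> ~Q) -> M) & (Q -> M) = True
      (P <-> ~Q) -> M = True
        P <-> ~Q = False
          ~Q = False
      Q -> M = True
  ((~N & P) | ((B | P) | ~(~P))) & (((Q & ~M) -> (~P -> M)) & (P -> (B -> Q))) = True
    (~N & P) | ((B | P) | ~(~P)) = True
      ~N & P = True
        ~N = True
      (B | P) | ~(~P) = True
        B | P = True
        ~(~P) = True
          ~P = False
    ((Q & ~M) -> (~P -> M)) & (P -> (B -> Q)) = True
      (Q & ~M) -> (~P -> M) = True
        Q & ~M = False
          ~M = False
        ~P -> M = True
          ~P = False
      P -> (B -> Q) = True
        B -> Q = True
Both conjuncts True, so the formula holds.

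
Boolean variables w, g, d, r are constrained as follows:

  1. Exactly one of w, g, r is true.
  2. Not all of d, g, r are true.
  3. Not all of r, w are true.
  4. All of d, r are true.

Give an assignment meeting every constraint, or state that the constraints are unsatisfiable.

w = False, g = False, d = True, r = True

  (1) {w, g, r}: 1 true — exactly one ✓
  (2) {d, g, r}: 2/3 true — not all ✓
  (3) {r, w}: 1/2 true — not all ✓
  (4) {d, r}: all 2 true ✓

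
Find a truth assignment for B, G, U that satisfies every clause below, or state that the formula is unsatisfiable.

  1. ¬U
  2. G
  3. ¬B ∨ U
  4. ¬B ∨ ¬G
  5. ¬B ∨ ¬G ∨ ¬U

Unit clause (¬U) forces U = False.
Unit clause (G) forces G = True.
In (¬B ∨ U) only ¬B is left, so B = False.
Check each clause:
  (¬U): ¬U holds.
  (G): G holds.
  (¬B ∨ U): ¬B holds.
  (¬B ∨ ¬G): ¬B holds.
  (¬B ∨ ¬G ∨ ¬U): ¬B holds.
All clauses satisfied.

B: False, G: True, U: False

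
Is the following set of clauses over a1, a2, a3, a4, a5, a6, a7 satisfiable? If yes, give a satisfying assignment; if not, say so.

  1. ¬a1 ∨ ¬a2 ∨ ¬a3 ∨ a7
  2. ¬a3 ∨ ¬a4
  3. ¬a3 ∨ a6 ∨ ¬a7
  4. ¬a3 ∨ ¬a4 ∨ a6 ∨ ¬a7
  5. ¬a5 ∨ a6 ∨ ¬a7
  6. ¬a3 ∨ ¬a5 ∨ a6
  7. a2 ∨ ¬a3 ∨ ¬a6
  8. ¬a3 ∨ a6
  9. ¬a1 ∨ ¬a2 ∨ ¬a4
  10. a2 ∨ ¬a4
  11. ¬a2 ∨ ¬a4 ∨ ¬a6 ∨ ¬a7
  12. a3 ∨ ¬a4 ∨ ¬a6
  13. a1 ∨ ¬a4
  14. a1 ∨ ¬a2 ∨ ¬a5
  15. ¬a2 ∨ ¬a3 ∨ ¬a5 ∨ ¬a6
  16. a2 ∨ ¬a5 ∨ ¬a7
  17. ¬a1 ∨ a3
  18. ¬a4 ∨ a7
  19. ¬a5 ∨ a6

Set a1 = False.
  then (a1 ∨ ¬a4) forces a4 = False.
Set a2 = False.
Set a3 = False.
Set a5 = False.
Set a6 = True.
Set a7 = True.
All clauses satisfied.

a1 = False; a2 = False; a3 = False; a4 = False; a5 = False; a6 = True; a7 = True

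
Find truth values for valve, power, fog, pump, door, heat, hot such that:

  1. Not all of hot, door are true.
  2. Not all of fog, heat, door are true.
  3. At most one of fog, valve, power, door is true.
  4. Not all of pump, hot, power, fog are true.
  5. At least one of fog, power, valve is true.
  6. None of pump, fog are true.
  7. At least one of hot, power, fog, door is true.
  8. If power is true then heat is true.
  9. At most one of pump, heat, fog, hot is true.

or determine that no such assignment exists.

valve=T; power=F; fog=F; pump=F; door=F; heat=F; hot=T

  (1) {hot, door}: 1/2 true — not all ✓
  (2) {fog, heat, door}: 0/3 true — not all ✓
  (3) {fog, valve, power, door}: 1 true — at most one ✓
  (4) {pump, hot, power, fog}: 1/4 true — not all ✓
  (5) {fog, power, valve}: 1 true — at least one ✓
  (6) {pump, fog}: 0 true — none ✓
  (7) {hot, power, fog, door}: 1 true — at least one ✓
  (8) power=F ⇒ heat: vacuous ✓
  (9) {pump, heat, fog, hot}: 1 true — at most one ✓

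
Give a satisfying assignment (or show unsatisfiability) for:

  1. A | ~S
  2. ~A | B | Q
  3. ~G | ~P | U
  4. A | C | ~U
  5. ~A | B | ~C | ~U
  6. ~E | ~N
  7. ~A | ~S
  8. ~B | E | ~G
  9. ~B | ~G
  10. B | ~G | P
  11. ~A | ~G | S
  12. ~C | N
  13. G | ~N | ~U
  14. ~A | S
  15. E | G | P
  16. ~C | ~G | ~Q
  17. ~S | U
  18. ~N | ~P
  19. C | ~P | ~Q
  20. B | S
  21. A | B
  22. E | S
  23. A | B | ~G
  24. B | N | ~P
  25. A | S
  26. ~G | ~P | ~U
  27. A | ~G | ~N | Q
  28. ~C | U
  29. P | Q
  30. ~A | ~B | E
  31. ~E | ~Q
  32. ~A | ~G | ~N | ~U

The formula is unsatisfiable.

Case A = True:
  (~A | ~S) forces S = False.
  Clause (~A | S) is falsified — contradiction.
Case A = False:
  (A | ~S) forces S = False.
  Clause (A | S) is falsified — contradiction.
Both cases fail, so the formula is unsatisfiable.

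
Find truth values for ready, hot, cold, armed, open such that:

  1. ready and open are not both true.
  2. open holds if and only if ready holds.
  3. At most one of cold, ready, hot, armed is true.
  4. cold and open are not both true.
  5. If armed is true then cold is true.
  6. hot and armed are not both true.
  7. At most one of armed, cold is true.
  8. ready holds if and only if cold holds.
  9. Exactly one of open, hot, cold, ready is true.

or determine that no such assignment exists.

ready: False; hot: True; cold: False; armed: False; open: False

  (1) ready=F, open=F — not both ✓
  (2) open=F, ready=F — same ✓
  (3) {cold, ready, hot, armed}: 1 true — at most one ✓
  (4) cold=F, open=F — not both ✓
  (5) armed=F ⇒ cold: vacuous ✓
  (6) hot=T, armed=F — not both ✓
  (7) {armed, cold}: 0 true — at most one ✓
  (8) ready=F, cold=F — same ✓
  (9) {open, hot, cold, ready}: 1 true — exactly one ✓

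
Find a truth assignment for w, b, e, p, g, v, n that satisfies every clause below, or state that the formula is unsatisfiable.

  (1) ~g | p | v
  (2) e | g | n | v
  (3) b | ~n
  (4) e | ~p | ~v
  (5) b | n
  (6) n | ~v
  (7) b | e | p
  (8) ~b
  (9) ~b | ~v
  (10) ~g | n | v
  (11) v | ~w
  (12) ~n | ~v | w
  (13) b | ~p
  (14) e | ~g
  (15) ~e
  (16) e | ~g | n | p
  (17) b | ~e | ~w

Case b = True:
  Clause (~b) is falsified — contradiction.
Case b = False:
  (b | ~n) forces n = False.
  Clause (b | n) is falsified — contradiction.
Both cases fail, so the formula is unsatisfiable.

UNSATISFIABLE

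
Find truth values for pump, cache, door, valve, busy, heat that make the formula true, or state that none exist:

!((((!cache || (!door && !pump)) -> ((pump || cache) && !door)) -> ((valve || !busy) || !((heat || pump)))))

pump = True, cache = True, door = False, valve = False, busy = True, heat = True

  !((((!cache || (!door && !pump)) -> ((pump || cache) && !door)) -> ((valve || !busy) || !((heat || pump))))) = True
    ((!cache || (!door && !pump)) -> ((pump || cache) && !door)) -> ((valve || !busy) || !((heat || pump))) = False
      (!cache || (!door && !pump)) -> ((pump || cache) && !door) = True
        !cache || (!door && !pump) = False
          !cache = False
          !door && !pump = False
            !door = True
            !pump = False
        (pump || cache) && !door = True
          pump || cache = True
          !door = True
      (valve || !busy) || !((heat || pump)) = False
        valve || !busy = False
          !busy = False
        !((heat || pump)) = False
          heat || pump = True
The formula evaluates to True.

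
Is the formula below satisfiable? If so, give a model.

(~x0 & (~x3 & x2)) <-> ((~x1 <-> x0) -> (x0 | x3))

x0: False, x1: False, x2: True, x3: False

  (~x0 & (~x3 & x2)) <-> ((~x1 <-> x0) -> (x0 | x3)) = True
    ~x0 & (~x3 & x2) = True
      ~x0 = True
      ~x3 & x2 = True
        ~x3 = True
    (~x1 <-> x0) -> (x0 | x3) = True
      ~x1 <-> x0 = False
        ~x1 = True
      x0 | x3 = False
The formula evaluates to True.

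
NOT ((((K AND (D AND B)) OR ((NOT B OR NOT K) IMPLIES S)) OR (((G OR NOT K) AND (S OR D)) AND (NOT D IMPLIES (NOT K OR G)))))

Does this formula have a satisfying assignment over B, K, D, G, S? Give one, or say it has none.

B: False, K: False, D: False, G: True, S: False

  NOT ((((K AND (D AND B)) OR ((NOT B OR NOT K) IMPLIES S)) OR (((G OR NOT K) AND (S OR D)) AND (NOT D IMPLIES (NOT K OR G))))) = True
    ((K AND (D AND B)) OR ((NOT B OR NOT K) IMPLIES S)) OR (((G OR NOT K) AND (S OR D)) AND (NOT D IMPLIES (NOT K OR G))) = False
      (K AND (D AND B)) OR ((NOT B OR NOT K) IMPLIES S) = False
        K AND (D AND B) = False
          D AND B = False
        (NOT B OR NOT K) IMPLIES S = False
          NOT B OR NOT K = True
            NOT B = True
            NOT K = True
      ((G OR NOT K) AND (S OR D)) AND (NOT D IMPLIES (NOT K OR G)) = False
        (G OR NOT K) AND (S OR D) = False
          G OR NOT K = True
            NOT K = True
          S OR D = False
        NOT D IMPLIES (NOT K OR G) = True
          NOT D = True
          NOT K OR G = True
            NOT K = True
The formula evaluates to True.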